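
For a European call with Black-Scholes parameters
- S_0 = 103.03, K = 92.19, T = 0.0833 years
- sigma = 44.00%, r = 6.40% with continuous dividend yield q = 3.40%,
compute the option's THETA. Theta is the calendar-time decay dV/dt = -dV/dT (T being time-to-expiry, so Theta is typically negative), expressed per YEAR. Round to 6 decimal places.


d1 = 0.9585746780; d2 = 0.8315830248
phi(d1) = 0.2519886481; exp(-qT) = 0.9971718069; exp(-rT) = 0.9946829856
Theta = -S*exp(-qT)*phi(d1)*sigma/(2*sqrt(T)) - r*K*exp(-rT)*N(d2) + q*S*exp(-qT)*N(d1)
N(d1) = 0.8311134729; N(d2) = 0.7971778265; sqrt(T) = 0.2886173938
Term 1 = -103.0300 * 0.9971718069 * 0.2519886481 * 0.4400 / (2 * 0.2886173938) = -19.7339874506
Term 2 = -0.0640 * 92.1900 * 0.9946829856 * 0.7971778265 = -4.6784682713
Term 3 = 0.0340 * 103.0300 * 0.9971718069 * 0.8311134729 = 2.9031730963
Theta = -19.7339874506 + (-4.6784682713) + (2.9031730963) = -21.509283

Answer: Theta = -21.509283


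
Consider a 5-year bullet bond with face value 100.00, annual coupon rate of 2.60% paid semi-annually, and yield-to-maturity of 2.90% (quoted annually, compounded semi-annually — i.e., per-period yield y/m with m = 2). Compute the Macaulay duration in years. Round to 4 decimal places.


Answer: Macaulay duration = 4.7185 years

Derivation:
Coupon per period c = face * coupon_rate / m = 1.300000
Periods per year m = 2; per-period yield y/m = 0.014500
Number of cashflows N = 10
Cashflows (t years, CF_t, discount factor 1/(1+y/m)^(m*t), PV):
  t = 0.5000: CF_t = 1.300000, DF = 0.985707, PV = 1.281419
  t = 1.0000: CF_t = 1.300000, DF = 0.971619, PV = 1.263104
  t = 1.5000: CF_t = 1.300000, DF = 0.957732, PV = 1.245051
  t = 2.0000: CF_t = 1.300000, DF = 0.944043, PV = 1.227256
  t = 2.5000: CF_t = 1.300000, DF = 0.930550, PV = 1.209715
  t = 3.0000: CF_t = 1.300000, DF = 0.917250, PV = 1.192425
  t = 3.5000: CF_t = 1.300000, DF = 0.904140, PV = 1.175382
  t = 4.0000: CF_t = 1.300000, DF = 0.891217, PV = 1.158582
  t = 4.5000: CF_t = 1.300000, DF = 0.878479, PV = 1.142023
  t = 5.0000: CF_t = 101.300000, DF = 0.865923, PV = 87.718043
Price P = sum_t PV_t = 98.613001
Macaulay numerator sum_t t * PV_t:
  t * PV_t at t = 0.5000: 0.640710
  t * PV_t at t = 1.0000: 1.263104
  t * PV_t at t = 1.5000: 1.867577
  t * PV_t at t = 2.0000: 2.454512
  t * PV_t at t = 2.5000: 3.024288
  t * PV_t at t = 3.0000: 3.577275
  t * PV_t at t = 3.5000: 4.113837
  t * PV_t at t = 4.0000: 4.634330
  t * PV_t at t = 4.5000: 5.139104
  t * PV_t at t = 5.0000: 438.590213
Macaulay duration D = (sum_t t * PV_t) / P = 465.304948 / 98.613001 = 4.718495


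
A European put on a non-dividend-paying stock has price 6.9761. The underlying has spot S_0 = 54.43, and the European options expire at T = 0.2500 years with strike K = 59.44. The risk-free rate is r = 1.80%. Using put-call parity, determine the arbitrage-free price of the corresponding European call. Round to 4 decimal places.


Put-call parity: C - P = S_0 * exp(-qT) - K * exp(-rT).
S_0 * exp(-qT) = 54.4300 * 1.00000000 = 54.43000000
K * exp(-rT) = 59.4400 * 0.99551011 = 59.17312093
C = P + S*exp(-qT) - K*exp(-rT)
C = 6.9761 + 54.43000000 - 59.17312093 = 2.2330

Answer: Call price = 2.2330


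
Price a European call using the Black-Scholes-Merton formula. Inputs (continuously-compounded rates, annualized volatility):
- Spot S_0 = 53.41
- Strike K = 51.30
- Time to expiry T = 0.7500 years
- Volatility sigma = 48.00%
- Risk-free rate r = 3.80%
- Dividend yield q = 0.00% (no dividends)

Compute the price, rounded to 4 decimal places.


d1 = (ln(S/K) + (r - q + 0.5*sigma^2) * T) / (sigma * sqrt(T)) = 0.37337060
d2 = d1 - sigma * sqrt(T) = -0.04232160
exp(-rT) = 0.97190229; exp(-qT) = 1.00000000
C = S_0 * exp(-qT) * N(d1) - K * exp(-rT) * N(d2)
N(d1) = 0.64556368; N(d2) = 0.48312116
C = 53.4100 * 1.00000000 * 0.64556368 - 51.3000 * 0.97190229 * 0.48312116 = 10.3918

Answer: Price = 10.3918


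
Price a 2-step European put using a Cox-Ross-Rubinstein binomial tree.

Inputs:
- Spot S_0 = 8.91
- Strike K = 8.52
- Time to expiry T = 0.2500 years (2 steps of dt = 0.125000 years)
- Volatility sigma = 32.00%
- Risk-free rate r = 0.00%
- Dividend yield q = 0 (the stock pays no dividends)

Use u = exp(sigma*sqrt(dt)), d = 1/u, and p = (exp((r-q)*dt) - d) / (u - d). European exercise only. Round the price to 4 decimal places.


dt = T/N = 0.125000
u = exp(sigma*sqrt(dt)) = 1.119785; d = 1/u = 0.893028
p = (exp((r-q)*dt) - d) / (u - d) = 0.471746
Discount per step: exp(-r*dt) = 1.000000
Stock lattice S(k, i) with i counting down-moves:
  k=0: S(0,0) = 8.9100
  k=1: S(1,0) = 9.9773; S(1,1) = 7.9569
  k=2: S(2,0) = 11.1724; S(2,1) = 8.9100; S(2,2) = 7.1057
Terminal payoffs V(N, i) = max(K - S_T, 0):
  V(2,0) = 0.000000; V(2,1) = 0.000000; V(2,2) = 1.414280
Backward induction: V(k, i) = exp(-r*dt) * [p * V(k+1, i) + (1-p) * V(k+1, i+1)].
  V(1,0) = exp(-r*dt) * [p*0.000000 + (1-p)*0.000000] = 0.000000
  V(1,1) = exp(-r*dt) * [p*0.000000 + (1-p)*1.414280] = 0.747099
  V(0,0) = exp(-r*dt) * [p*0.000000 + (1-p)*0.747099] = 0.394658

Answer: Price = V(0,0) = 0.3947


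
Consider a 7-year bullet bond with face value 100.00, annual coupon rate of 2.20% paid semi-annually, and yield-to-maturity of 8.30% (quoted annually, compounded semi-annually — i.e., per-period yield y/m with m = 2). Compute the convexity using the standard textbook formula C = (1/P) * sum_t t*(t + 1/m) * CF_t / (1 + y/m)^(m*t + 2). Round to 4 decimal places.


Answer: Convexity = 42.9347

Derivation:
Coupon per period c = face * coupon_rate / m = 1.100000
Periods per year m = 2; per-period yield y/m = 0.041500
Number of cashflows N = 14
Cashflows (t years, CF_t, discount factor 1/(1+y/m)^(m*t), PV):
  t = 0.5000: CF_t = 1.100000, DF = 0.960154, PV = 1.056169
  t = 1.0000: CF_t = 1.100000, DF = 0.921895, PV = 1.014084
  t = 1.5000: CF_t = 1.100000, DF = 0.885161, PV = 0.973677
  t = 2.0000: CF_t = 1.100000, DF = 0.849890, PV = 0.934879
  t = 2.5000: CF_t = 1.100000, DF = 0.816025, PV = 0.897628
  t = 3.0000: CF_t = 1.100000, DF = 0.783510, PV = 0.861861
  t = 3.5000: CF_t = 1.100000, DF = 0.752290, PV = 0.827519
  t = 4.0000: CF_t = 1.100000, DF = 0.722314, PV = 0.794545
  t = 4.5000: CF_t = 1.100000, DF = 0.693532, PV = 0.762885
  t = 5.0000: CF_t = 1.100000, DF = 0.665897, PV = 0.732487
  t = 5.5000: CF_t = 1.100000, DF = 0.639364, PV = 0.703300
  t = 6.0000: CF_t = 1.100000, DF = 0.613887, PV = 0.675276
  t = 6.5000: CF_t = 1.100000, DF = 0.589426, PV = 0.648369
  t = 7.0000: CF_t = 101.100000, DF = 0.565940, PV = 57.216504
Price P = sum_t PV_t = 68.099183
Convexity numerator sum_t t*(t + 1/m) * CF_t / (1+y/m)^(m*t + 2):
  t = 0.5000: term = 0.486838
  t = 1.0000: term = 1.402319
  t = 1.5000: term = 2.692884
  t = 2.0000: term = 4.309303
  t = 2.5000: term = 6.206390
  t = 3.0000: term = 8.342722
  t = 3.5000: term = 10.680393
  t = 4.0000: term = 13.184767
  t = 4.5000: term = 15.824252
  t = 5.0000: term = 18.570093
  t = 5.5000: term = 21.396171
  t = 6.0000: term = 24.278813
  t = 6.5000: term = 27.196622
  t = 7.0000: term = 2769.249401
Convexity = (1/P) * sum = 2923.820969 / 68.099183 = 42.934744


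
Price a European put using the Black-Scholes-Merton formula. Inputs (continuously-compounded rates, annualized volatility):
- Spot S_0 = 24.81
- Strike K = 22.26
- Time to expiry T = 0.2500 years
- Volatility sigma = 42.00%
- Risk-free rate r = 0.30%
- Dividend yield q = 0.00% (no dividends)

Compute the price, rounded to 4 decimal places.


d1 = (ln(S/K) + (r - q + 0.5*sigma^2) * T) / (sigma * sqrt(T)) = 0.62502596
d2 = d1 - sigma * sqrt(T) = 0.41502596
exp(-rT) = 0.99925028; exp(-qT) = 1.00000000
P = K * exp(-rT) * N(-d2) - S_0 * exp(-qT) * N(-d1)
N(-d1) = 0.26597701; N(-d2) = 0.33906145
P = 22.2600 * 0.99925028 * 0.33906145 - 24.8100 * 1.00000000 * 0.26597701 = 0.9430

Answer: Price = 0.9430


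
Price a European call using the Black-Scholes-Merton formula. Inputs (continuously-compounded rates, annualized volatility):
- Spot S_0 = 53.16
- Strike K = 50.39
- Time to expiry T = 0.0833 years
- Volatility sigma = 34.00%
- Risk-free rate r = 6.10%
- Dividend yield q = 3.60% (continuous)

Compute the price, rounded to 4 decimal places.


d1 = (ln(S/K) + (r - q + 0.5*sigma^2) * T) / (sigma * sqrt(T)) = 0.61561993
d2 = d1 - sigma * sqrt(T) = 0.51749002
exp(-rT) = 0.99493159; exp(-qT) = 0.99700569
C = S_0 * exp(-qT) * N(d1) - K * exp(-rT) * N(d2)
N(d1) = 0.73092730; N(d2) = 0.69759293
C = 53.1600 * 0.99700569 * 0.73092730 - 50.3900 * 0.99493159 * 0.69759293 = 3.7662

Answer: Price = 3.7662


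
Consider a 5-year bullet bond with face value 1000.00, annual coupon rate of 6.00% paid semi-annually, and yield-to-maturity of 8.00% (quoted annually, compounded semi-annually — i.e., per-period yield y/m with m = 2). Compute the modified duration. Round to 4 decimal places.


Coupon per period c = face * coupon_rate / m = 30.000000
Periods per year m = 2; per-period yield y/m = 0.040000
Number of cashflows N = 10
Cashflows (t years, CF_t, discount factor 1/(1+y/m)^(m*t), PV):
  t = 0.5000: CF_t = 30.000000, DF = 0.961538, PV = 28.846154
  t = 1.0000: CF_t = 30.000000, DF = 0.924556, PV = 27.736686
  t = 1.5000: CF_t = 30.000000, DF = 0.888996, PV = 26.669891
  t = 2.0000: CF_t = 30.000000, DF = 0.854804, PV = 25.644126
  t = 2.5000: CF_t = 30.000000, DF = 0.821927, PV = 24.657813
  t = 3.0000: CF_t = 30.000000, DF = 0.790315, PV = 23.709436
  t = 3.5000: CF_t = 30.000000, DF = 0.759918, PV = 22.797534
  t = 4.0000: CF_t = 30.000000, DF = 0.730690, PV = 21.920706
  t = 4.5000: CF_t = 30.000000, DF = 0.702587, PV = 21.077602
  t = 5.0000: CF_t = 1030.000000, DF = 0.675564, PV = 695.831094
Price P = sum_t PV_t = 918.891042
First compute Macaulay numerator sum_t t * PV_t:
  t * PV_t at t = 0.5000: 14.423077
  t * PV_t at t = 1.0000: 27.736686
  t * PV_t at t = 1.5000: 40.004836
  t * PV_t at t = 2.0000: 51.288251
  t * PV_t at t = 2.5000: 61.644533
  t * PV_t at t = 3.0000: 71.128307
  t * PV_t at t = 3.5000: 79.791370
  t * PV_t at t = 4.0000: 87.682825
  t * PV_t at t = 4.5000: 94.849209
  t * PV_t at t = 5.0000: 3479.155469
Macaulay duration D = 4007.704565 / 918.891042 = 4.361458
Modified duration = D / (1 + y/m) = 4.361458 / (1 + 0.040000) = 4.193709

Answer: Modified duration = 4.1937


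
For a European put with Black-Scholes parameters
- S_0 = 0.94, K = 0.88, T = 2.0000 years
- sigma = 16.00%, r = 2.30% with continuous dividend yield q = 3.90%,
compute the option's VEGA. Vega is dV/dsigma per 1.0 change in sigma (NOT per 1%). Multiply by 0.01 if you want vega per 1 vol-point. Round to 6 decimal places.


Answer: Vega = 0.473842

Derivation:
d1 = 0.2632115181; d2 = 0.0369373481
phi(d1) = 0.3853594728; exp(-qT) = 0.9249644265; exp(-rT) = 0.9550419622
Vega = S * exp(-qT) * phi(d1) * sqrt(T) = 0.9400 * 0.9249644265 * 0.3853594728 * 1.4142135624 = 0.473842


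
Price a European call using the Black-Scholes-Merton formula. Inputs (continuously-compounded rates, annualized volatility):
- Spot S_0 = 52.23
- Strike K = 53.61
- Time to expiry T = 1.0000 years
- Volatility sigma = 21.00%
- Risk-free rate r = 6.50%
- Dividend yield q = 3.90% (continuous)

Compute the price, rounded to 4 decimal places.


d1 = (ln(S/K) + (r - q + 0.5*sigma^2) * T) / (sigma * sqrt(T)) = 0.10462583
d2 = d1 - sigma * sqrt(T) = -0.10537417
exp(-rT) = 0.93706746; exp(-qT) = 0.96175071
C = S_0 * exp(-qT) * N(d1) - K * exp(-rT) * N(d2)
N(d1) = 0.54166364; N(d2) = 0.45803946
C = 52.2300 * 0.96175071 * 0.54166364 - 53.6100 * 0.93706746 * 0.45803946 = 4.1988

Answer: Price = 4.1988


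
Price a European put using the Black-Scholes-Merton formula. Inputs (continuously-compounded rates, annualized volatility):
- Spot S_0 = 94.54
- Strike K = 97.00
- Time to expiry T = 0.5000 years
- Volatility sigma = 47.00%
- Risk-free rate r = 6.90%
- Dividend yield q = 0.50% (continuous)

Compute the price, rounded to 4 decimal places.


d1 = (ln(S/K) + (r - q + 0.5*sigma^2) * T) / (sigma * sqrt(T)) = 0.18516282
d2 = d1 - sigma * sqrt(T) = -0.14717737
exp(-rT) = 0.96608834; exp(-qT) = 0.99750312
P = K * exp(-rT) * N(-d2) - S_0 * exp(-qT) * N(-d1)
N(-d1) = 0.42655066; N(-d2) = 0.55850399
P = 97.0000 * 0.96608834 * 0.55850399 - 94.5400 * 0.99750312 * 0.42655066 = 12.1123

Answer: Price = 12.1123


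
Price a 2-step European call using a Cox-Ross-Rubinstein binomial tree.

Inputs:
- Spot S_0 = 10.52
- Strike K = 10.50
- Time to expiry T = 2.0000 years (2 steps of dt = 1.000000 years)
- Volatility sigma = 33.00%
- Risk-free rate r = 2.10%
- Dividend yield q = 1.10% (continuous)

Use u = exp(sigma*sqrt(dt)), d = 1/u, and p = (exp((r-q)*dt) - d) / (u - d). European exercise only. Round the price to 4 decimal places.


dt = T/N = 1.000000
u = exp(sigma*sqrt(dt)) = 1.390968; d = 1/u = 0.718924
p = (exp((r-q)*dt) - d) / (u - d) = 0.433195
Discount per step: exp(-r*dt) = 0.979219
Stock lattice S(k, i) with i counting down-moves:
  k=0: S(0,0) = 10.5200
  k=1: S(1,0) = 14.6330; S(1,1) = 7.5631
  k=2: S(2,0) = 20.3540; S(2,1) = 10.5200; S(2,2) = 5.4373
Terminal payoffs V(N, i) = max(S_T - K, 0):
  V(2,0) = 9.854015; V(2,1) = 0.020000; V(2,2) = 0.000000
Backward induction: V(k, i) = exp(-r*dt) * [p * V(k+1, i) + (1-p) * V(k+1, i+1)].
  V(1,0) = exp(-r*dt) * [p*9.854015 + (1-p)*0.020000] = 4.191105
  V(1,1) = exp(-r*dt) * [p*0.020000 + (1-p)*0.000000] = 0.008484
  V(0,0) = exp(-r*dt) * [p*4.191105 + (1-p)*0.008484] = 1.782546

Answer: Price = V(0,0) = 1.7825


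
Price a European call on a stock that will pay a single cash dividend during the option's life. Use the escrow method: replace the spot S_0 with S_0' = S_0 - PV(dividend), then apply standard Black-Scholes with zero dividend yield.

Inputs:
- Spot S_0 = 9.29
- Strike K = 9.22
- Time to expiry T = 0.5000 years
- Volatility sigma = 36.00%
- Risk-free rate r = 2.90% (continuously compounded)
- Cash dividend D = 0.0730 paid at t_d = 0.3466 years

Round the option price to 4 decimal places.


Answer: Price = 0.9936

Derivation:
PV(D) = D * exp(-r * t_d) = 0.0730 * 0.98999895 = 0.07226992
S_0' = S_0 - PV(D) = 9.2900 - 0.07226992 = 9.21773008
d1 = (ln(S_0'/K) + (r + sigma^2/2)*T) / (sigma*sqrt(T)) = 0.18327333
d2 = d1 - sigma*sqrt(T) = -0.07128511
exp(-rT) = 0.98560462
N(d1) = 0.57270822; N(d2) = 0.47158542
C = S_0' * N(d1) - K * exp(-rT) * N(d2) = 9.21773008 * 0.57270822 - 9.2200 * 0.98560462 * 0.47158542 = 0.9936


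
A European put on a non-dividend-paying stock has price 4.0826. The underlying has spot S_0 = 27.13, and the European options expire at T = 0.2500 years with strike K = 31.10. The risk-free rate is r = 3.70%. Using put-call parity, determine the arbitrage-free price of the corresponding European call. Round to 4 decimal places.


Put-call parity: C - P = S_0 * exp(-qT) - K * exp(-rT).
S_0 * exp(-qT) = 27.1300 * 1.00000000 = 27.13000000
K * exp(-rT) = 31.1000 * 0.99079265 = 30.81365140
C = P + S*exp(-qT) - K*exp(-rT)
C = 4.0826 + 27.13000000 - 30.81365140 = 0.3989

Answer: Call price = 0.3989


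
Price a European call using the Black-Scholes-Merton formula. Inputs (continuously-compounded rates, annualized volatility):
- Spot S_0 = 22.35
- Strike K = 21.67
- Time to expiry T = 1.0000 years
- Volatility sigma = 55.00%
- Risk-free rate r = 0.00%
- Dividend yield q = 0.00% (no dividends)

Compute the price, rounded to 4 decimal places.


Answer: Price = 5.1165

Derivation:
d1 = (ln(S/K) + (r - q + 0.5*sigma^2) * T) / (sigma * sqrt(T)) = 0.33117728
d2 = d1 - sigma * sqrt(T) = -0.21882272
exp(-rT) = 1.00000000; exp(-qT) = 1.00000000
C = S_0 * exp(-qT) * N(d1) - K * exp(-rT) * N(d2)
N(d1) = 0.62974471; N(d2) = 0.41339407
C = 22.3500 * 1.00000000 * 0.62974471 - 21.6700 * 1.00000000 * 0.41339407 = 5.1165


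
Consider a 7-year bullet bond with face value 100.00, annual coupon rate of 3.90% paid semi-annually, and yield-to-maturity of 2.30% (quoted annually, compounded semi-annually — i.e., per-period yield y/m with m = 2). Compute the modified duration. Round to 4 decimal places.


Answer: Modified duration = 6.1688

Derivation:
Coupon per period c = face * coupon_rate / m = 1.950000
Periods per year m = 2; per-period yield y/m = 0.011500
Number of cashflows N = 14
Cashflows (t years, CF_t, discount factor 1/(1+y/m)^(m*t), PV):
  t = 0.5000: CF_t = 1.950000, DF = 0.988631, PV = 1.927830
  t = 1.0000: CF_t = 1.950000, DF = 0.977391, PV = 1.905912
  t = 1.5000: CF_t = 1.950000, DF = 0.966279, PV = 1.884243
  t = 2.0000: CF_t = 1.950000, DF = 0.955293, PV = 1.862821
  t = 2.5000: CF_t = 1.950000, DF = 0.944432, PV = 1.841642
  t = 3.0000: CF_t = 1.950000, DF = 0.933694, PV = 1.820704
  t = 3.5000: CF_t = 1.950000, DF = 0.923079, PV = 1.800004
  t = 4.0000: CF_t = 1.950000, DF = 0.912584, PV = 1.779539
  t = 4.5000: CF_t = 1.950000, DF = 0.902209, PV = 1.759307
  t = 5.0000: CF_t = 1.950000, DF = 0.891951, PV = 1.739305
  t = 5.5000: CF_t = 1.950000, DF = 0.881810, PV = 1.719530
  t = 6.0000: CF_t = 1.950000, DF = 0.871785, PV = 1.699981
  t = 6.5000: CF_t = 1.950000, DF = 0.861873, PV = 1.680653
  t = 7.0000: CF_t = 101.950000, DF = 0.852075, PV = 86.868998
Price P = sum_t PV_t = 110.290468
First compute Macaulay numerator sum_t t * PV_t:
  t * PV_t at t = 0.5000: 0.963915
  t * PV_t at t = 1.0000: 1.905912
  t * PV_t at t = 1.5000: 2.826365
  t * PV_t at t = 2.0000: 3.725641
  t * PV_t at t = 2.5000: 4.604105
  t * PV_t at t = 3.0000: 5.462111
  t * PV_t at t = 3.5000: 6.300013
  t * PV_t at t = 4.0000: 7.118156
  t * PV_t at t = 4.5000: 7.916881
  t * PV_t at t = 5.0000: 8.696525
  t * PV_t at t = 5.5000: 9.457417
  t * PV_t at t = 6.0000: 10.199884
  t * PV_t at t = 6.5000: 10.924245
  t * PV_t at t = 7.0000: 608.082984
Macaulay duration D = 688.184154 / 110.290468 = 6.239743
Modified duration = D / (1 + y/m) = 6.239743 / (1 + 0.011500) = 6.168802


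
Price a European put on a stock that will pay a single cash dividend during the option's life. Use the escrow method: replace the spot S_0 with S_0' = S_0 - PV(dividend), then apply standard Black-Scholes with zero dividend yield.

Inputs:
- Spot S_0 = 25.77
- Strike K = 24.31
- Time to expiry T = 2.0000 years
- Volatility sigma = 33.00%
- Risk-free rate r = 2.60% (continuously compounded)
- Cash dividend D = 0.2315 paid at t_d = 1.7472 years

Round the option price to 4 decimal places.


PV(D) = D * exp(-r * t_d) = 0.2315 * 0.95558917 = 0.22121889
S_0' = S_0 - PV(D) = 25.7700 - 0.22121889 = 25.54878111
d1 = (ln(S_0'/K) + (r + sigma^2/2)*T) / (sigma*sqrt(T)) = 0.45126659
d2 = d1 - sigma*sqrt(T) = -0.01542388
exp(-rT) = 0.94932887
N(-d1) = 0.32589871; N(-d2) = 0.50615299
P = K * exp(-rT) * N(-d2) - S_0' * N(-d1) = 24.3100 * 0.94932887 * 0.50615299 - 25.54878111 * 0.32589871 = 3.3548

Answer: Price = 3.3548


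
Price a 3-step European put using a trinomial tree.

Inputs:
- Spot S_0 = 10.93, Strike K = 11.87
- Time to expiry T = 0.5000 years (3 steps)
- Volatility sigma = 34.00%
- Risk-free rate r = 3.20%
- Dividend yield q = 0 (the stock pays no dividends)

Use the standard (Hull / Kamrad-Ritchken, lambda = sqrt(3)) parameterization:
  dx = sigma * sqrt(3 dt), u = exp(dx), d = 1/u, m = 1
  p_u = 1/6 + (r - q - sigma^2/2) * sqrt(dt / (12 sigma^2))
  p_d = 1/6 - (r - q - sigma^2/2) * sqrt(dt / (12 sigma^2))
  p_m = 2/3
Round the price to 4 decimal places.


dt = T/N = 0.166667; dx = sigma*sqrt(3*dt) = 0.240416
u = exp(dx) = 1.271778; d = 1/u = 0.786300
p_u = 0.157724, p_m = 0.666667, p_d = 0.175609
Discount per step: exp(-r*dt) = 0.994681
Stock lattice S(k, j) with j the centered position index:
  k=0: S(0,+0) = 10.9300
  k=1: S(1,-1) = 8.5943; S(1,+0) = 10.9300; S(1,+1) = 13.9005
  k=2: S(2,-2) = 6.7577; S(2,-1) = 8.5943; S(2,+0) = 10.9300; S(2,+1) = 13.9005; S(2,+2) = 17.6784
  k=3: S(3,-3) = 5.3136; S(3,-2) = 6.7577; S(3,-1) = 8.5943; S(3,+0) = 10.9300; S(3,+1) = 13.9005; S(3,+2) = 17.6784; S(3,+3) = 22.4830
Terminal payoffs V(N, j) = max(K - S_T, 0):
  V(3,-3) = 6.556438; V(3,-2) = 5.112326; V(3,-1) = 3.275736; V(3,+0) = 0.940000; V(3,+1) = 0.000000; V(3,+2) = 0.000000; V(3,+3) = 0.000000
Backward induction: V(k, j) = exp(-r*dt) * [p_u * V(k+1, j+1) + p_m * V(k+1, j) + p_d * V(k+1, j-1)]
  V(2,-2) = exp(-r*dt) * [p_u*3.275736 + p_m*5.112326 + p_d*6.556438] = 5.049251
  V(2,-1) = exp(-r*dt) * [p_u*0.940000 + p_m*3.275736 + p_d*5.112326] = 3.212677
  V(2,+0) = exp(-r*dt) * [p_u*0.000000 + p_m*0.940000 + p_d*3.275736] = 1.195524
  V(2,+1) = exp(-r*dt) * [p_u*0.000000 + p_m*0.000000 + p_d*0.940000] = 0.164195
  V(2,+2) = exp(-r*dt) * [p_u*0.000000 + p_m*0.000000 + p_d*0.000000] = 0.000000
  V(1,-1) = exp(-r*dt) * [p_u*1.195524 + p_m*3.212677 + p_d*5.049251] = 3.199932
  V(1,+0) = exp(-r*dt) * [p_u*0.164195 + p_m*1.195524 + p_d*3.212677] = 1.379712
  V(1,+1) = exp(-r*dt) * [p_u*0.000000 + p_m*0.164195 + p_d*1.195524] = 0.317710
  V(0,+0) = exp(-r*dt) * [p_u*0.317710 + p_m*1.379712 + p_d*3.199932] = 1.523709

Answer: Price = V(0,0) = 1.5237


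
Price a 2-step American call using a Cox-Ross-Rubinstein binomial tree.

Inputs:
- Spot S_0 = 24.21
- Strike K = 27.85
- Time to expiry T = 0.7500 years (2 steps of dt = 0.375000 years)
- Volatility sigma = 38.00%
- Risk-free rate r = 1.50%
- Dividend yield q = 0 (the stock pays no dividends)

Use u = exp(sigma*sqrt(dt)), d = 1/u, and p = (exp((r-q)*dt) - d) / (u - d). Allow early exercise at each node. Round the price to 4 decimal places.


Answer: Price = V(0,0) = 2.1834

Derivation:
dt = T/N = 0.375000
u = exp(sigma*sqrt(dt)) = 1.262005; d = 1/u = 0.792390
p = (exp((r-q)*dt) - d) / (u - d) = 0.454097
Discount per step: exp(-r*dt) = 0.994391
Stock lattice S(k, i) with i counting down-moves:
  k=0: S(0,0) = 24.2100
  k=1: S(1,0) = 30.5531; S(1,1) = 19.1838
  k=2: S(2,0) = 38.5582; S(2,1) = 24.2100; S(2,2) = 15.2010
Terminal payoffs V(N, i) = max(S_T - K, 0):
  V(2,0) = 10.708201; V(2,1) = 0.000000; V(2,2) = 0.000000
Backward induction: V(k, i) = exp(-r*dt) * [p * V(k+1, i) + (1-p) * V(k+1, i+1)]; then take max(V_cont, immediate exercise) for American.
  V(1,0) = exp(-r*dt) * [p*10.708201 + (1-p)*0.000000] = 4.835291; exercise = 2.703135; V(1,0) = max -> 4.835291
  V(1,1) = exp(-r*dt) * [p*0.000000 + (1-p)*0.000000] = 0.000000; exercise = 0.000000; V(1,1) = max -> 0.000000
  V(0,0) = exp(-r*dt) * [p*4.835291 + (1-p)*0.000000] = 2.183377; exercise = 0.000000; V(0,0) = max -> 2.183377


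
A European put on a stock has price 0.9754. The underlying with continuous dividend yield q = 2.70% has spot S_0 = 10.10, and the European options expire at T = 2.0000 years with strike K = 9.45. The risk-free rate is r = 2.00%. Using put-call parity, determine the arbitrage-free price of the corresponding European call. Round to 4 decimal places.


Answer: Call price = 1.4650

Derivation:
Put-call parity: C - P = S_0 * exp(-qT) - K * exp(-rT).
S_0 * exp(-qT) = 10.1000 * 0.94743211 = 9.56906428
K * exp(-rT) = 9.4500 * 0.96078944 = 9.07946020
C = P + S*exp(-qT) - K*exp(-rT)
C = 0.9754 + 9.56906428 - 9.07946020 = 1.4650


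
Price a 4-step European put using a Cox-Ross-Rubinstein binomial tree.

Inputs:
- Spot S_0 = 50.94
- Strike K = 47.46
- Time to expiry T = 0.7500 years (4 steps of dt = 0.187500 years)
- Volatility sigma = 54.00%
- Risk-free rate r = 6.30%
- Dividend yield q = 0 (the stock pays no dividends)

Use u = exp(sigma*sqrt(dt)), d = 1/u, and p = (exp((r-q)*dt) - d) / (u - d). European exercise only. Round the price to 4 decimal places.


Answer: Price = V(0,0) = 6.3096

Derivation:
dt = T/N = 0.187500
u = exp(sigma*sqrt(dt)) = 1.263426; d = 1/u = 0.791499
p = (exp((r-q)*dt) - d) / (u - d) = 0.466987
Discount per step: exp(-r*dt) = 0.988257
Stock lattice S(k, i) with i counting down-moves:
  k=0: S(0,0) = 50.9400
  k=1: S(1,0) = 64.3589; S(1,1) = 40.3190
  k=2: S(2,0) = 81.3127; S(2,1) = 50.9400; S(2,2) = 31.9124
  k=3: S(3,0) = 102.7326; S(3,1) = 64.3589; S(3,2) = 40.3190; S(3,3) = 25.2586
  k=4: S(4,0) = 129.7950; S(4,1) = 81.3127; S(4,2) = 50.9400; S(4,3) = 31.9124; S(4,4) = 19.9922
Terminal payoffs V(N, i) = max(K - S_T, 0):
  V(4,0) = 0.000000; V(4,1) = 0.000000; V(4,2) = 0.000000; V(4,3) = 15.547597; V(4,4) = 27.467823
Backward induction: V(k, i) = exp(-r*dt) * [p * V(k+1, i) + (1-p) * V(k+1, i+1)].
  V(3,0) = exp(-r*dt) * [p*0.000000 + (1-p)*0.000000] = 0.000000
  V(3,1) = exp(-r*dt) * [p*0.000000 + (1-p)*0.000000] = 0.000000
  V(3,2) = exp(-r*dt) * [p*0.000000 + (1-p)*15.547597] = 8.189757
  V(3,3) = exp(-r*dt) * [p*15.547597 + (1-p)*27.467823] = 21.644047
  V(2,0) = exp(-r*dt) * [p*0.000000 + (1-p)*0.000000] = 0.000000
  V(2,1) = exp(-r*dt) * [p*0.000000 + (1-p)*8.189757] = 4.313986
  V(2,2) = exp(-r*dt) * [p*8.189757 + (1-p)*21.644047] = 15.180683
  V(1,0) = exp(-r*dt) * [p*0.000000 + (1-p)*4.313986] = 2.272409
  V(1,1) = exp(-r*dt) * [p*4.313986 + (1-p)*15.180683] = 9.987402
  V(0,0) = exp(-r*dt) * [p*2.272409 + (1-p)*9.987402] = 6.309626


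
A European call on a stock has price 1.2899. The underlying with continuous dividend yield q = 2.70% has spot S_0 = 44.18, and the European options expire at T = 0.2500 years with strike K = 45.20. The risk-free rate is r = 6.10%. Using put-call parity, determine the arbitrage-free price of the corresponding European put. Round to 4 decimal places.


Put-call parity: C - P = S_0 * exp(-qT) - K * exp(-rT).
S_0 * exp(-qT) = 44.1800 * 0.99327273 = 43.88278921
K * exp(-rT) = 45.2000 * 0.98486569 = 44.51592930
P = C - S*exp(-qT) + K*exp(-rT)
P = 1.2899 - 43.88278921 + 44.51592930 = 1.9230

Answer: Put price = 1.9230


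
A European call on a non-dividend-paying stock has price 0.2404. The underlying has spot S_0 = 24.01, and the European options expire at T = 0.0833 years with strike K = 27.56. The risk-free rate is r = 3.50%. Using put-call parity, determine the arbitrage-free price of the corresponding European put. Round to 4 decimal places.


Answer: Put price = 3.7102

Derivation:
Put-call parity: C - P = S_0 * exp(-qT) - K * exp(-rT).
S_0 * exp(-qT) = 24.0100 * 1.00000000 = 24.01000000
K * exp(-rT) = 27.5600 * 0.99708875 = 27.47976584
P = C - S*exp(-qT) + K*exp(-rT)
P = 0.2404 - 24.01000000 + 27.47976584 = 3.7102


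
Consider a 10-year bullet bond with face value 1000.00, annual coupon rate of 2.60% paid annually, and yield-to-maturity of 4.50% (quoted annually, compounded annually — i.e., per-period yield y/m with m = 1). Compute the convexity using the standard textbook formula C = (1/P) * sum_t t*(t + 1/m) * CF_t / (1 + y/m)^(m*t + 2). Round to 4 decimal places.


Coupon per period c = face * coupon_rate / m = 26.000000
Periods per year m = 1; per-period yield y/m = 0.045000
Number of cashflows N = 10
Cashflows (t years, CF_t, discount factor 1/(1+y/m)^(m*t), PV):
  t = 1.0000: CF_t = 26.000000, DF = 0.956938, PV = 24.880383
  t = 2.0000: CF_t = 26.000000, DF = 0.915730, PV = 23.808979
  t = 3.0000: CF_t = 26.000000, DF = 0.876297, PV = 22.783712
  t = 4.0000: CF_t = 26.000000, DF = 0.838561, PV = 21.802595
  t = 5.0000: CF_t = 26.000000, DF = 0.802451, PV = 20.863727
  t = 6.0000: CF_t = 26.000000, DF = 0.767896, PV = 19.965289
  t = 7.0000: CF_t = 26.000000, DF = 0.734828, PV = 19.105540
  t = 8.0000: CF_t = 26.000000, DF = 0.703185, PV = 18.282813
  t = 9.0000: CF_t = 26.000000, DF = 0.672904, PV = 17.495515
  t = 10.0000: CF_t = 1026.000000, DF = 0.643928, PV = 660.669802
Price P = sum_t PV_t = 849.658355
Convexity numerator sum_t t*(t + 1/m) * CF_t / (1+y/m)^(m*t + 2):
  t = 1.0000: term = 45.567423
  t = 2.0000: term = 130.815570
  t = 3.0000: term = 250.364727
  t = 4.0000: term = 399.305784
  t = 5.0000: term = 573.166197
  t = 6.0000: term = 767.878159
  t = 7.0000: term = 979.748847
  t = 8.0000: term = 1205.432621
  t = 9.0000: term = 1441.905049
  t = 10.0000: term = 66549.463789
Convexity = (1/P) * sum = 72343.648164 / 849.658355 = 85.144397

Answer: Convexity = 85.1444


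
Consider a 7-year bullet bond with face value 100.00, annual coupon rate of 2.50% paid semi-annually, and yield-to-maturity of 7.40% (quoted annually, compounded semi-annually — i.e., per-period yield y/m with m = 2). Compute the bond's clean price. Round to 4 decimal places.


Coupon per period c = face * coupon_rate / m = 1.250000
Periods per year m = 2; per-period yield y/m = 0.037000
Number of cashflows N = 14
Cashflows (t years, CF_t, discount factor 1/(1+y/m)^(m*t), PV):
  t = 0.5000: CF_t = 1.250000, DF = 0.964320, PV = 1.205400
  t = 1.0000: CF_t = 1.250000, DF = 0.929913, PV = 1.162392
  t = 1.5000: CF_t = 1.250000, DF = 0.896734, PV = 1.120918
  t = 2.0000: CF_t = 1.250000, DF = 0.864739, PV = 1.080924
  t = 2.5000: CF_t = 1.250000, DF = 0.833885, PV = 1.042356
  t = 3.0000: CF_t = 1.250000, DF = 0.804132, PV = 1.005165
  t = 3.5000: CF_t = 1.250000, DF = 0.775441, PV = 0.969301
  t = 4.0000: CF_t = 1.250000, DF = 0.747773, PV = 0.934717
  t = 4.5000: CF_t = 1.250000, DF = 0.721093, PV = 0.901366
  t = 5.0000: CF_t = 1.250000, DF = 0.695364, PV = 0.869205
  t = 5.5000: CF_t = 1.250000, DF = 0.670554, PV = 0.838192
  t = 6.0000: CF_t = 1.250000, DF = 0.646629, PV = 0.808286
  t = 6.5000: CF_t = 1.250000, DF = 0.623557, PV = 0.779446
  t = 7.0000: CF_t = 101.250000, DF = 0.601309, PV = 60.882495
Price P = sum_t PV_t = 73.600164

Answer: Price = 73.6002


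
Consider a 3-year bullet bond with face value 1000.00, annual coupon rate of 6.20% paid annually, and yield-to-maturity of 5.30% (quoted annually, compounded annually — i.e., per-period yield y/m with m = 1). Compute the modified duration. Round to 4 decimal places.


Coupon per period c = face * coupon_rate / m = 62.000000
Periods per year m = 1; per-period yield y/m = 0.053000
Number of cashflows N = 3
Cashflows (t years, CF_t, discount factor 1/(1+y/m)^(m*t), PV):
  t = 1.0000: CF_t = 62.000000, DF = 0.949668, PV = 58.879392
  t = 2.0000: CF_t = 62.000000, DF = 0.901869, PV = 55.915852
  t = 3.0000: CF_t = 1062.000000, DF = 0.856475, PV = 909.576860
Price P = sum_t PV_t = 1024.372104
First compute Macaulay numerator sum_t t * PV_t:
  t * PV_t at t = 1.0000: 58.879392
  t * PV_t at t = 2.0000: 111.831704
  t * PV_t at t = 3.0000: 2728.730580
Macaulay duration D = 2899.441676 / 1024.372104 = 2.830457
Modified duration = D / (1 + y/m) = 2.830457 / (1 + 0.053000) = 2.687994

Answer: Modified duration = 2.6880


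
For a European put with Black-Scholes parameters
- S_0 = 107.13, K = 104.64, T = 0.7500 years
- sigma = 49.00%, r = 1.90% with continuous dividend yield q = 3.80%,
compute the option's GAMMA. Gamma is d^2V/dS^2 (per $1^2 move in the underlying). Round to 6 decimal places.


Answer: Gamma = 0.008299

Derivation:
d1 = 0.2340145864; d2 = -0.1903378615
phi(d1) = 0.3881668731; exp(-qT) = 0.9719022941; exp(-rT) = 0.9858510507
Gamma = exp(-qT) * phi(d1) / (S * sigma * sqrt(T)) = 0.9719022941 * 0.3881668731 / (107.1300 * 0.4900 * 0.8660254038) = 0.008299


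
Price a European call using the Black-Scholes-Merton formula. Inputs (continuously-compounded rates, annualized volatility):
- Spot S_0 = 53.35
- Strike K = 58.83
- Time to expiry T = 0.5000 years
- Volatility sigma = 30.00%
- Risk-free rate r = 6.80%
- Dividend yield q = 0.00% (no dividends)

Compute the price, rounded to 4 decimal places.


Answer: Price = 3.1061

Derivation:
d1 = (ln(S/K) + (r - q + 0.5*sigma^2) * T) / (sigma * sqrt(T)) = -0.19458613
d2 = d1 - sigma * sqrt(T) = -0.40671816
exp(-rT) = 0.96657150; exp(-qT) = 1.00000000
C = S_0 * exp(-qT) * N(d1) - K * exp(-rT) * N(d2)
N(d1) = 0.42285848; N(d2) = 0.34210750
C = 53.3500 * 1.00000000 * 0.42285848 - 58.8300 * 0.96657150 * 0.34210750 = 3.1061


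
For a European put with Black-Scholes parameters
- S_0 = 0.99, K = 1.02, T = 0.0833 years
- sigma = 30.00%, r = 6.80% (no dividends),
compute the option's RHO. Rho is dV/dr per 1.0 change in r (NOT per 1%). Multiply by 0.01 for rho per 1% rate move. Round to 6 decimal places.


Answer: Rho = -0.052932

Derivation:
d1 = -0.2360687377; d2 = -0.3226539558
phi(d1) = 0.3879795070; exp(-qT) = 1.0000000000; exp(-rT) = 0.9943516125
N(-d2) = 0.6265213368
Rho = -K*T*exp(-rT)*N(-d2) = -1.0200 * 0.0833 * 0.9943516125 * 0.6265213368 = -0.052932


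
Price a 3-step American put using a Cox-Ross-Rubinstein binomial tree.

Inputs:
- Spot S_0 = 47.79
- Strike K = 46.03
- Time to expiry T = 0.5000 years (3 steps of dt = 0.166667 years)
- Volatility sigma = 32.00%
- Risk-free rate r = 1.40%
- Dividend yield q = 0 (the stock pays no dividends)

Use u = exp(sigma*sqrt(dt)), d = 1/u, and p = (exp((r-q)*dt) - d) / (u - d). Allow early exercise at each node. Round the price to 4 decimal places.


Answer: Price = V(0,0) = 3.5810

Derivation:
dt = T/N = 0.166667
u = exp(sigma*sqrt(dt)) = 1.139557; d = 1/u = 0.877534
p = (exp((r-q)*dt) - d) / (u - d) = 0.476302
Discount per step: exp(-r*dt) = 0.997669
Stock lattice S(k, i) with i counting down-moves:
  k=0: S(0,0) = 47.7900
  k=1: S(1,0) = 54.4594; S(1,1) = 41.9374
  k=2: S(2,0) = 62.0596; S(2,1) = 47.7900; S(2,2) = 36.8015
  k=3: S(3,0) = 70.7204; S(3,1) = 54.4594; S(3,2) = 41.9374; S(3,3) = 32.2945
Terminal payoffs V(N, i) = max(K - S_T, 0):
  V(3,0) = 0.000000; V(3,1) = 0.000000; V(3,2) = 4.092645; V(3,3) = 13.735464
Backward induction: V(k, i) = exp(-r*dt) * [p * V(k+1, i) + (1-p) * V(k+1, i+1)]; then take max(V_cont, immediate exercise) for American.
  V(2,0) = exp(-r*dt) * [p*0.000000 + (1-p)*0.000000] = 0.000000; exercise = 0.000000; V(2,0) = max -> 0.000000
  V(2,1) = exp(-r*dt) * [p*0.000000 + (1-p)*4.092645] = 2.138315; exercise = 0.000000; V(2,1) = max -> 2.138315
  V(2,2) = exp(-r*dt) * [p*4.092645 + (1-p)*13.735464] = 9.121262; exercise = 9.228540; V(2,2) = max -> 9.228540
  V(1,0) = exp(-r*dt) * [p*0.000000 + (1-p)*2.138315] = 1.117221; exercise = 0.000000; V(1,0) = max -> 1.117221
  V(1,1) = exp(-r*dt) * [p*2.138315 + (1-p)*9.228540] = 5.837814; exercise = 4.092645; V(1,1) = max -> 5.837814
  V(0,0) = exp(-r*dt) * [p*1.117221 + (1-p)*5.837814] = 3.581021; exercise = 0.000000; V(0,0) = max -> 3.581021


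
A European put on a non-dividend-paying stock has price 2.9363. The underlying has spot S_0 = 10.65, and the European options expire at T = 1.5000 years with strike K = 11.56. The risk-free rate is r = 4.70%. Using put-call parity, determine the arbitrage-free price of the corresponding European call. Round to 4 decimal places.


Put-call parity: C - P = S_0 * exp(-qT) - K * exp(-rT).
S_0 * exp(-qT) = 10.6500 * 1.00000000 = 10.65000000
K * exp(-rT) = 11.5600 * 0.93192774 = 10.77308467
C = P + S*exp(-qT) - K*exp(-rT)
C = 2.9363 + 10.65000000 - 10.77308467 = 2.8132

Answer: Call price = 2.8132


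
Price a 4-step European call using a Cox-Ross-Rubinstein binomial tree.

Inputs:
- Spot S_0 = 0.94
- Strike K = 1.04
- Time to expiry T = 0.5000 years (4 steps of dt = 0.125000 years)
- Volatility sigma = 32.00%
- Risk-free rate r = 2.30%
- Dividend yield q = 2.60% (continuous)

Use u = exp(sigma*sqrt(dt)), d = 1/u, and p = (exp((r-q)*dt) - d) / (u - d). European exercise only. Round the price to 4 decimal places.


Answer: Price = V(0,0) = 0.0513

Derivation:
dt = T/N = 0.125000
u = exp(sigma*sqrt(dt)) = 1.119785; d = 1/u = 0.893028
p = (exp((r-q)*dt) - d) / (u - d) = 0.470092
Discount per step: exp(-r*dt) = 0.997129
Stock lattice S(k, i) with i counting down-moves:
  k=0: S(0,0) = 0.9400
  k=1: S(1,0) = 1.0526; S(1,1) = 0.8394
  k=2: S(2,0) = 1.1787; S(2,1) = 0.9400; S(2,2) = 0.7496
  k=3: S(3,0) = 1.3199; S(3,1) = 1.0526; S(3,2) = 0.8394; S(3,3) = 0.6695
  k=4: S(4,0) = 1.4780; S(4,1) = 1.1787; S(4,2) = 0.9400; S(4,3) = 0.7496; S(4,4) = 0.5978
Terminal payoffs V(N, i) = max(S_T - K, 0):
  V(4,0) = 0.437975; V(4,1) = 0.138684; V(4,2) = 0.000000; V(4,3) = 0.000000; V(4,4) = 0.000000
Backward induction: V(k, i) = exp(-r*dt) * [p * V(k+1, i) + (1-p) * V(k+1, i+1)].
  V(3,0) = exp(-r*dt) * [p*0.437975 + (1-p)*0.138684] = 0.278577
  V(3,1) = exp(-r*dt) * [p*0.138684 + (1-p)*0.000000] = 0.065007
  V(3,2) = exp(-r*dt) * [p*0.000000 + (1-p)*0.000000] = 0.000000
  V(3,3) = exp(-r*dt) * [p*0.000000 + (1-p)*0.000000] = 0.000000
  V(2,0) = exp(-r*dt) * [p*0.278577 + (1-p)*0.065007] = 0.164930
  V(2,1) = exp(-r*dt) * [p*0.065007 + (1-p)*0.000000] = 0.030472
  V(2,2) = exp(-r*dt) * [p*0.000000 + (1-p)*0.000000] = 0.000000
  V(1,0) = exp(-r*dt) * [p*0.164930 + (1-p)*0.030472] = 0.093410
  V(1,1) = exp(-r*dt) * [p*0.030472 + (1-p)*0.000000] = 0.014283
  V(0,0) = exp(-r*dt) * [p*0.093410 + (1-p)*0.014283] = 0.051333


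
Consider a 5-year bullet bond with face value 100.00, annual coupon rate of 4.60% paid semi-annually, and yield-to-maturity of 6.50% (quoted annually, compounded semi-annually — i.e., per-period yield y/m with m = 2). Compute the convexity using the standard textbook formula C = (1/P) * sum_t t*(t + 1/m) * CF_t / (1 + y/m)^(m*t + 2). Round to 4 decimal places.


Answer: Convexity = 22.3823

Derivation:
Coupon per period c = face * coupon_rate / m = 2.300000
Periods per year m = 2; per-period yield y/m = 0.032500
Number of cashflows N = 10
Cashflows (t years, CF_t, discount factor 1/(1+y/m)^(m*t), PV):
  t = 0.5000: CF_t = 2.300000, DF = 0.968523, PV = 2.227603
  t = 1.0000: CF_t = 2.300000, DF = 0.938037, PV = 2.157485
  t = 1.5000: CF_t = 2.300000, DF = 0.908510, PV = 2.089574
  t = 2.0000: CF_t = 2.300000, DF = 0.879913, PV = 2.023800
  t = 2.5000: CF_t = 2.300000, DF = 0.852216, PV = 1.960097
  t = 3.0000: CF_t = 2.300000, DF = 0.825391, PV = 1.898399
  t = 3.5000: CF_t = 2.300000, DF = 0.799410, PV = 1.838643
  t = 4.0000: CF_t = 2.300000, DF = 0.774247, PV = 1.780768
  t = 4.5000: CF_t = 2.300000, DF = 0.749876, PV = 1.724715
  t = 5.0000: CF_t = 102.300000, DF = 0.726272, PV = 74.297642
Price P = sum_t PV_t = 91.998725
Convexity numerator sum_t t*(t + 1/m) * CF_t / (1+y/m)^(m*t + 2):
  t = 0.5000: term = 1.044787
  t = 1.0000: term = 3.035700
  t = 1.5000: term = 5.880291
  t = 2.0000: term = 9.491995
  t = 2.5000: term = 13.789823
  t = 3.0000: term = 18.698064
  t = 3.5000: term = 24.146007
  t = 4.0000: term = 30.067667
  t = 4.5000: term = 36.401534
  t = 5.0000: term = 1916.582876
Convexity = (1/P) * sum = 2059.138744 / 91.998725 = 22.382253


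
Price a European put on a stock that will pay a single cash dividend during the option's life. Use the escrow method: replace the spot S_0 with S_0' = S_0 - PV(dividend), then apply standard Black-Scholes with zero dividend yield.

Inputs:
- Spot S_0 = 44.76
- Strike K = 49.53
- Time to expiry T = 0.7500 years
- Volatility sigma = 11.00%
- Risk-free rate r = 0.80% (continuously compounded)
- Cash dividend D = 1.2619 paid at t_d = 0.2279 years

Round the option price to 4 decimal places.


Answer: Price = 5.9340

Derivation:
PV(D) = D * exp(-r * t_d) = 1.2619 * 0.99817846 = 1.25960140
S_0' = S_0 - PV(D) = 44.7600 - 1.25960140 = 43.50039860
d1 = (ln(S_0'/K) + (r + sigma^2/2)*T) / (sigma*sqrt(T)) = -1.25202023
d2 = d1 - sigma*sqrt(T) = -1.34728302
exp(-rT) = 0.99401796
N(-d1) = 0.89471875; N(-d2) = 0.91105545
P = K * exp(-rT) * N(-d2) - S_0' * N(-d1) = 49.5300 * 0.99401796 * 0.91105545 - 43.50039860 * 0.89471875 = 5.9340


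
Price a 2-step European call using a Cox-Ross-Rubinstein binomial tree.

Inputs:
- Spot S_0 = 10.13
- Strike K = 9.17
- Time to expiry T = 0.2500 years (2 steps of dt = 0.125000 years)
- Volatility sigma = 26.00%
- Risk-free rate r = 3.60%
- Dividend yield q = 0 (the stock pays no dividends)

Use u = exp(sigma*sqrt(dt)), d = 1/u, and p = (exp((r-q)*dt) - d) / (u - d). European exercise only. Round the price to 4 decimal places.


dt = T/N = 0.125000
u = exp(sigma*sqrt(dt)) = 1.096281; d = 1/u = 0.912175
p = (exp((r-q)*dt) - d) / (u - d) = 0.501533
Discount per step: exp(-r*dt) = 0.995510
Stock lattice S(k, i) with i counting down-moves:
  k=0: S(0,0) = 10.1300
  k=1: S(1,0) = 11.1053; S(1,1) = 9.2403
  k=2: S(2,0) = 12.1746; S(2,1) = 10.1300; S(2,2) = 8.4288
Terminal payoffs V(N, i) = max(S_T - K, 0):
  V(2,0) = 3.004567; V(2,1) = 0.960000; V(2,2) = 0.000000
Backward induction: V(k, i) = exp(-r*dt) * [p * V(k+1, i) + (1-p) * V(k+1, i+1)].
  V(1,0) = exp(-r*dt) * [p*3.004567 + (1-p)*0.960000] = 1.976503
  V(1,1) = exp(-r*dt) * [p*0.960000 + (1-p)*0.000000] = 0.479310
  V(0,0) = exp(-r*dt) * [p*1.976503 + (1-p)*0.479310] = 1.224677

Answer: Price = V(0,0) = 1.2247


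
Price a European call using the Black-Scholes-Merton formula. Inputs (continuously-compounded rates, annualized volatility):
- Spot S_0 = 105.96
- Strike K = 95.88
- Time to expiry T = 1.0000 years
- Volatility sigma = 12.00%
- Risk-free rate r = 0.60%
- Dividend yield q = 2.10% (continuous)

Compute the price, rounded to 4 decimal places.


d1 = (ln(S/K) + (r - q + 0.5*sigma^2) * T) / (sigma * sqrt(T)) = 0.76803546
d2 = d1 - sigma * sqrt(T) = 0.64803546
exp(-rT) = 0.99401796; exp(-qT) = 0.97921896
C = S_0 * exp(-qT) * N(d1) - K * exp(-rT) * N(d2)
N(d1) = 0.77876694; N(d2) = 0.74151899
C = 105.9600 * 0.97921896 * 0.77876694 - 95.8800 * 0.99401796 * 0.74151899 = 10.1318

Answer: Price = 10.1318
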